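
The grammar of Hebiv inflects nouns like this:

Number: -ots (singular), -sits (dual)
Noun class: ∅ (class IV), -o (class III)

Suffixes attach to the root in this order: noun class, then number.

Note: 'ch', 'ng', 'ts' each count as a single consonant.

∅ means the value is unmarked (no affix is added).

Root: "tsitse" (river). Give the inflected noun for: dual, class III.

Attach noun class class III -o → tsitseo.
Attach number dual -sits → tsitseosits.

tsitseosits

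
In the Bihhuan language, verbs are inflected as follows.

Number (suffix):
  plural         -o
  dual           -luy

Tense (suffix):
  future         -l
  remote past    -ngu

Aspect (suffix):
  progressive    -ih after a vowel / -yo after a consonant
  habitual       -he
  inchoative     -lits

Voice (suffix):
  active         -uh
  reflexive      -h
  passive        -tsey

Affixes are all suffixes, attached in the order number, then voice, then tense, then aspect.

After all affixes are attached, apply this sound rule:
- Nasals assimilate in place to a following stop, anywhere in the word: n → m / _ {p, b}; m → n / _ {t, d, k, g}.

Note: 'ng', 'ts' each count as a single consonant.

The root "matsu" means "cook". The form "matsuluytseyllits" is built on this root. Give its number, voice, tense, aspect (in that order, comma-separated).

Segment: matsu-luy-tsey-l-lits.
number: -luy → dual.
voice: -tsey → passive.
tense: -l → future.
aspect: -lits → inchoative.

dual, passive, future, inchoative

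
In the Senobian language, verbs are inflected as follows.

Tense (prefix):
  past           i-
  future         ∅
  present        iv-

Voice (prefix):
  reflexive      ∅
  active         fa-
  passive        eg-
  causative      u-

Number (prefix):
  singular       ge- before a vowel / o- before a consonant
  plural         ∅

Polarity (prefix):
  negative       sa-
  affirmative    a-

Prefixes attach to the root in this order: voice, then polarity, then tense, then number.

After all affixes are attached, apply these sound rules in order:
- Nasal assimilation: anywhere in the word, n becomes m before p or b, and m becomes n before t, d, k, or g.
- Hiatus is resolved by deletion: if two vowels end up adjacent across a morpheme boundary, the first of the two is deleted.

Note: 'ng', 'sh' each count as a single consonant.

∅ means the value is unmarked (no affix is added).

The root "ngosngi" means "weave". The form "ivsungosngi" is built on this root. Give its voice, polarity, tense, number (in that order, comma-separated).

Segment: iv-sa-u-ngosngi.
voice: u- → causative.
polarity: sa- → negative.
tense: iv- → present.
number: ∅ → plural.

causative, negative, present, plural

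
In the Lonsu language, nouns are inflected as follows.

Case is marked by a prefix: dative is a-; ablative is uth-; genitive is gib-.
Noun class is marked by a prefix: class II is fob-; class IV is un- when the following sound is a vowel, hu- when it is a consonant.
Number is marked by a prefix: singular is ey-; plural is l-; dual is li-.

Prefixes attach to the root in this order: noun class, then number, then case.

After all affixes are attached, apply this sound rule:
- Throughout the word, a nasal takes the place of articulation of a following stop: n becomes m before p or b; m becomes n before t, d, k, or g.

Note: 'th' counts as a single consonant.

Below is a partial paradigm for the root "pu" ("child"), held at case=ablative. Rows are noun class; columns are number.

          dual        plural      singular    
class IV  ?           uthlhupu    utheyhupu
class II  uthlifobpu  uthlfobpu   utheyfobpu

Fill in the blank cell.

Attach noun class class IV hu- (before consonant 'p') → hupu.
Attach number dual li- → lihupu.
Attach case ablative uth- → uthlihupu.
Nasal assimilation: no change.

uthlihupu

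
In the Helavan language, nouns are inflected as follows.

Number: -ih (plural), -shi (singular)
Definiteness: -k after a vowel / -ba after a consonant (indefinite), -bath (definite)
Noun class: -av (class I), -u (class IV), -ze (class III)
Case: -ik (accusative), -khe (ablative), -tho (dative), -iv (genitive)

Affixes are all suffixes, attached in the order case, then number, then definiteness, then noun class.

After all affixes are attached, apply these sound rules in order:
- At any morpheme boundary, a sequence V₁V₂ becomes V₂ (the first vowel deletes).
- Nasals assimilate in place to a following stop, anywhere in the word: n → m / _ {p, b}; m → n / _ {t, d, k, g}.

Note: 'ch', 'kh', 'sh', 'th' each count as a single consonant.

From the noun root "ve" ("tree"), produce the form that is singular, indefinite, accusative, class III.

vikshikze

Attach case accusative -ik → veik.
Attach number singular -shi → veikshi.
Attach definiteness indefinite -k (after vowel 'i') → veikshik.
Attach noun class class III -ze → veikshikze.
Apply vowel deletion: veikshikze → vikshikze.
Nasal assimilation: no change.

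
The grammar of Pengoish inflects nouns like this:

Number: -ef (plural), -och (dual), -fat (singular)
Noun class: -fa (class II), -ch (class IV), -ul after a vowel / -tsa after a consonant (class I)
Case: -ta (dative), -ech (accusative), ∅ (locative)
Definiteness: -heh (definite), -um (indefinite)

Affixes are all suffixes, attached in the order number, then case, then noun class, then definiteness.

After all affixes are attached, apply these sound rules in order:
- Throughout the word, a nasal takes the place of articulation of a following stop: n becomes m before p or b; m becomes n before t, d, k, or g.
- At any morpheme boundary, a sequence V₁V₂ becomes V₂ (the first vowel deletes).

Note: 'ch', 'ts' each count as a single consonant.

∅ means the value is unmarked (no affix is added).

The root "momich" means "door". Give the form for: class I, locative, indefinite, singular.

Attach number singular -fat → momichfat.
case = locative: zero marking, form stays momichfat.
Attach noun class class I -tsa (after consonant 't') → momichfattsa.
Attach definiteness indefinite -um → momichfattsaum.
Nasal assimilation: no change.
Apply vowel deletion: momichfattsaum → momichfattsum.

momichfattsum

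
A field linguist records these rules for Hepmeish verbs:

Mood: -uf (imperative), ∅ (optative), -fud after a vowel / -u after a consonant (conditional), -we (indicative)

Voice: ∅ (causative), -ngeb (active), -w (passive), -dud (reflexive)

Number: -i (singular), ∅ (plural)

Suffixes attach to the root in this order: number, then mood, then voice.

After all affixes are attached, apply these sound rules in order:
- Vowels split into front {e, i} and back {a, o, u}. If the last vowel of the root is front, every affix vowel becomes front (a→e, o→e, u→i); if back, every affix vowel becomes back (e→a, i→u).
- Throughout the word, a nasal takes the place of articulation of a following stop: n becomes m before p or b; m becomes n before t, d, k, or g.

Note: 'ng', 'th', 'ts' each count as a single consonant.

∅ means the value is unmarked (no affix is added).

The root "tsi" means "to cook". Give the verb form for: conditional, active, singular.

tsiifidngeb

Attach number singular -i → tsii.
Attach mood conditional -fud (after vowel 'i') → tsiifud.
Attach voice active -ngeb → tsiifudngeb.
Apply vowel harmony: tsiifudngeb → tsiifidngeb.
Nasal assimilation: no change.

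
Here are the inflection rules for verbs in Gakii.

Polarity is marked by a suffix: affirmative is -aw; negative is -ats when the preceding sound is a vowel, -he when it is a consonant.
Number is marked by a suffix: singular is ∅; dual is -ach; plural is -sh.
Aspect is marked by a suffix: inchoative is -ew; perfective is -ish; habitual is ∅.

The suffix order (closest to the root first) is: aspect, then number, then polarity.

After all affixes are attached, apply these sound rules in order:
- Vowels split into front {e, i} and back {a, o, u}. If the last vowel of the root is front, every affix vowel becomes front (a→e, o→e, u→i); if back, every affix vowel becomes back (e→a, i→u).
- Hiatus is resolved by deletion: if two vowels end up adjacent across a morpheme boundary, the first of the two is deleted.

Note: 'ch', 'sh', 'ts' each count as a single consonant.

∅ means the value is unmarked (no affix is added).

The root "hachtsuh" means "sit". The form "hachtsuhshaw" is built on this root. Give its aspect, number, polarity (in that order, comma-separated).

Segment: hachtsuh-sh-aw.
aspect: ∅ → habitual.
number: -sh → plural.
polarity: -aw → affirmative.

habitual, plural, affirmative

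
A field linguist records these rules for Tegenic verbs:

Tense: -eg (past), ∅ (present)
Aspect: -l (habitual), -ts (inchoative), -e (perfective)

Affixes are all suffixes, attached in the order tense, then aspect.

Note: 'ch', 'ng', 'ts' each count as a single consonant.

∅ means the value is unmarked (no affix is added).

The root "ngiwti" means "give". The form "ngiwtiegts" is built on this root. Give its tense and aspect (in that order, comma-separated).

past, inchoative

Segment: ngiwti-eg-ts.
tense: -eg → past.
aspect: -ts → inchoative.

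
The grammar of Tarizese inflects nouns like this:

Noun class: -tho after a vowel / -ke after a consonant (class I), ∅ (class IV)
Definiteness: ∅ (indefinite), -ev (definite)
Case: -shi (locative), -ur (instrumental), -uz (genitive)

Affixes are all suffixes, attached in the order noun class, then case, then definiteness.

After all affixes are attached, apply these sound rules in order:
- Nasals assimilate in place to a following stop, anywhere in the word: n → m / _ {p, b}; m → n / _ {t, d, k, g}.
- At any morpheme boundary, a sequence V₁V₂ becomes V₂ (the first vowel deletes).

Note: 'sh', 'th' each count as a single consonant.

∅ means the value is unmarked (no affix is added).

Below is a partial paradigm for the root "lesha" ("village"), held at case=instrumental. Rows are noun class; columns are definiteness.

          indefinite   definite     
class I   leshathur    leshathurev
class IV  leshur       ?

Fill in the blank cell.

noun class = class IV: zero marking, form stays lesha.
Attach case instrumental -ur → leshaur.
Attach definiteness definite -ev → leshaurev.
Nasal assimilation: no change.
Apply vowel deletion: leshaurev → leshurev.

leshurev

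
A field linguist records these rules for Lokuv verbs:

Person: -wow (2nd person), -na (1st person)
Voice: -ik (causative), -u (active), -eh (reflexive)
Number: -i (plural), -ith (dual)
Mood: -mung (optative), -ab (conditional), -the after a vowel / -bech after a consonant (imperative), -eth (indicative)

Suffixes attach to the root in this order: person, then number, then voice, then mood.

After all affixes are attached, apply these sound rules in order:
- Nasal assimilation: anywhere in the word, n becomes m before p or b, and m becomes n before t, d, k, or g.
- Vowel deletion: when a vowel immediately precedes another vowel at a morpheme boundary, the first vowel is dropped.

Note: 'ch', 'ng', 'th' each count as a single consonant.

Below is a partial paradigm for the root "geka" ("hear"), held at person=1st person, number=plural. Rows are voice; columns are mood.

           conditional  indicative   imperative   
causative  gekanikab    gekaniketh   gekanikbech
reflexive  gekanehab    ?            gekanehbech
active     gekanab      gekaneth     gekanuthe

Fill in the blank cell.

Attach person 1st person -na → gekana.
Attach number plural -i → gekanai.
Attach voice reflexive -eh → gekanaieh.
Attach mood indicative -eth → gekanaieheth.
Nasal assimilation: no change.
Apply vowel deletion: gekanaieheth → gekaneheth.

gekaneheth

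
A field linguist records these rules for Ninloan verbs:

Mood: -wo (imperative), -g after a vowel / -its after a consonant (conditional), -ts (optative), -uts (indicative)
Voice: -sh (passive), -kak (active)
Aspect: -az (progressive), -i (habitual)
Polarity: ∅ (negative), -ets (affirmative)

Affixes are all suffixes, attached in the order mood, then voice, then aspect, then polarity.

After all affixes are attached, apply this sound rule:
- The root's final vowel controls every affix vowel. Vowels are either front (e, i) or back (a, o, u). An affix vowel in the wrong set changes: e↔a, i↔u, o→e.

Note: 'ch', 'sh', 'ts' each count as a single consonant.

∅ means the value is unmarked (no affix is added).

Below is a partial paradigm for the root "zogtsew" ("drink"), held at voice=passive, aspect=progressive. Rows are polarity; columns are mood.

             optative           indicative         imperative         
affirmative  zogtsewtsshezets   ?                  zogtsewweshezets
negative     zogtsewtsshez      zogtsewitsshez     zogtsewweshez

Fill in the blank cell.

Attach mood indicative -uts → zogtsewuts.
Attach voice passive -sh → zogtsewutssh.
Attach aspect progressive -az → zogtsewutsshaz.
Attach polarity affirmative -ets → zogtsewutsshazets.
Apply vowel harmony: zogtsewutsshazets → zogtsewitsshezets.

zogtsewitsshezets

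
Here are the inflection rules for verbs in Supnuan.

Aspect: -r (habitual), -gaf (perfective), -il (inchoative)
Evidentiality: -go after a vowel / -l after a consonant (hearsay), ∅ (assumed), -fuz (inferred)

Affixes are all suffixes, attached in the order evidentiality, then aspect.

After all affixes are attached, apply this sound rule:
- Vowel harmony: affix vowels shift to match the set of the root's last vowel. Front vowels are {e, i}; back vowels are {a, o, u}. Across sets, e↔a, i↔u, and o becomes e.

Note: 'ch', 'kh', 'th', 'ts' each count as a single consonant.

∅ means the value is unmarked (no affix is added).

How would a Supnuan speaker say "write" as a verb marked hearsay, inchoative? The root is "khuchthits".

Attach evidentiality hearsay -l (after consonant 'ts') → khuchthitsl.
Attach aspect inchoative -il → khuchthitslil.
Vowel harmony: no change.

khuchthitslil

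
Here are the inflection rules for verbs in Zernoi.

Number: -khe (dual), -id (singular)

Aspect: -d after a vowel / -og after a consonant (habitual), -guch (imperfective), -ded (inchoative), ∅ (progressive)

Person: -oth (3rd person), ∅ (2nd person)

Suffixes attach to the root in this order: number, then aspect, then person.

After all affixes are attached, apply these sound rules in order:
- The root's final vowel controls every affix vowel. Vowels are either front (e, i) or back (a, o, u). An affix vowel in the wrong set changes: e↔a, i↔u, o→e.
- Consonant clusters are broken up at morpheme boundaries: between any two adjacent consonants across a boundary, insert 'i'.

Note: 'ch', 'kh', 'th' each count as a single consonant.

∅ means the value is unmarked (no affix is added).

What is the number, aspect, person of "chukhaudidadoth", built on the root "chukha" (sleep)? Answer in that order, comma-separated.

Segment: chukha-id-ded-oth.
number: -id → singular.
aspect: -ded → inchoative.
person: -oth → 3rd person.

singular, inchoative, 3rd person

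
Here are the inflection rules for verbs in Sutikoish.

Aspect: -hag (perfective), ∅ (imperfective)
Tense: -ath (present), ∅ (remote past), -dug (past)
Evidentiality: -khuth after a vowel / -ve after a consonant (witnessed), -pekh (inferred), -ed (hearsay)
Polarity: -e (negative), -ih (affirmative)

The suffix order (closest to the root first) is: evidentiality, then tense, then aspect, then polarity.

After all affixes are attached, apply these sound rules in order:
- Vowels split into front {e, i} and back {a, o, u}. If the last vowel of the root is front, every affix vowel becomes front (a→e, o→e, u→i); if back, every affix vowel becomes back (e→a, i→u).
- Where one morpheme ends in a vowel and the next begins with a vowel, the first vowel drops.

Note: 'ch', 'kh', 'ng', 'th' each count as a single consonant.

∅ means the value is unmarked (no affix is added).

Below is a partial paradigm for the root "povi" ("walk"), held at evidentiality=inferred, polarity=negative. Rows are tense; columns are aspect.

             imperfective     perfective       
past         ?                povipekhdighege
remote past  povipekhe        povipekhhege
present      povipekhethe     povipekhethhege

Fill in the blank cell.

Attach evidentiality inferred -pekh → povipekh.
Attach tense past -dug → povipekhdug.
aspect = imperfective: zero marking, form stays povipekhdug.
Attach polarity negative -e → povipekhduge.
Apply vowel harmony: povipekhduge → povipekhdige.
Vowel deletion: no change.

povipekhdige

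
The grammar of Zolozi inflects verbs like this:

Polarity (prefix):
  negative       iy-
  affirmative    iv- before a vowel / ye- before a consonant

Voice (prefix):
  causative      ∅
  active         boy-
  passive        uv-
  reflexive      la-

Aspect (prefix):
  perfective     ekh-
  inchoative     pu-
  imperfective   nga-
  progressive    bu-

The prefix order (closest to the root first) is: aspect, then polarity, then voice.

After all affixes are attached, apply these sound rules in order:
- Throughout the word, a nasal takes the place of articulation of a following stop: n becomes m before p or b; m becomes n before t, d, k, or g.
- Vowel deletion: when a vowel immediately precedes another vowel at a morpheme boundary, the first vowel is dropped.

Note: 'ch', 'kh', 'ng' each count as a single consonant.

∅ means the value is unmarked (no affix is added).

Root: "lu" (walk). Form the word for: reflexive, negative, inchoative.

Attach aspect inchoative pu- → pulu.
Attach polarity negative iy- → iypulu.
Attach voice reflexive la- → laiypulu.
Nasal assimilation: no change.
Apply vowel deletion: laiypulu → liypulu.

liypulu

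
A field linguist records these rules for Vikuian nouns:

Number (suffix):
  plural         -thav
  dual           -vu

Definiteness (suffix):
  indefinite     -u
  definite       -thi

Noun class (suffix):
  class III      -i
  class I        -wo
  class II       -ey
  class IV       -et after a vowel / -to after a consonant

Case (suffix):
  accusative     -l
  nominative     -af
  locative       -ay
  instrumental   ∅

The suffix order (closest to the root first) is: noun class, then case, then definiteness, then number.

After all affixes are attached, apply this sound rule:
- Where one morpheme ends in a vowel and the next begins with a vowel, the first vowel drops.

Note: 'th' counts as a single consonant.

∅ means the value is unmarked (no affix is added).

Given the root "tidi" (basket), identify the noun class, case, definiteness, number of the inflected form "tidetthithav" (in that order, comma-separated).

class IV, instrumental, definite, plural

Segment: tidi-et-thi-thav.
noun class: -et/to → class IV.
case: ∅ → instrumental.
definiteness: -thi → definite.
number: -thav → plural.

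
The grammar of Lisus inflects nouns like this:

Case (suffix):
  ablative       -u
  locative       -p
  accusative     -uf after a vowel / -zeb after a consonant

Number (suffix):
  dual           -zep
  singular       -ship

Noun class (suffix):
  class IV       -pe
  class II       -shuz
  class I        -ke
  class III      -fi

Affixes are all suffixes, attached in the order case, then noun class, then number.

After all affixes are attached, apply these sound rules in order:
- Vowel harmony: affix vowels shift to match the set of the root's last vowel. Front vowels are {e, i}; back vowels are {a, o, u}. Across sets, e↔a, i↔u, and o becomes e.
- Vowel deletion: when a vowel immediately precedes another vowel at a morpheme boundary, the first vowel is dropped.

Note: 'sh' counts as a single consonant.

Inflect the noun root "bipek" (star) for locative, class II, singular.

bipekpshizship

Attach case locative -p → bipekp.
Attach noun class class II -shuz → bipekpshuz.
Attach number singular -ship → bipekpshuzship.
Apply vowel harmony: bipekpshuzship → bipekpshizship.
Vowel deletion: no change.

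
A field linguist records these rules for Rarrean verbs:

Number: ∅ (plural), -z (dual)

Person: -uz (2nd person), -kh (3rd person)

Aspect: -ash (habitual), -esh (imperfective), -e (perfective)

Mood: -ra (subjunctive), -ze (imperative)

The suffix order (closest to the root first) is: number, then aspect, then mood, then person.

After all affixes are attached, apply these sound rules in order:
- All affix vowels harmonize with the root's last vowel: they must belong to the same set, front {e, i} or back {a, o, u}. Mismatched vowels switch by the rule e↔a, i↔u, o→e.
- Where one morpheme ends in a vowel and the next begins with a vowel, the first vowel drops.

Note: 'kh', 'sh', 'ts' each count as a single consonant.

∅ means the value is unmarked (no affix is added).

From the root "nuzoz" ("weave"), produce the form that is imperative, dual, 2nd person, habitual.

Attach number dual -z → nuzozz.
Attach aspect habitual -ash → nuzozzash.
Attach mood imperative -ze → nuzozzashze.
Attach person 2nd person -uz → nuzozzashzeuz.
Apply vowel harmony: nuzozzashzeuz → nuzozzashzauz.
Apply vowel deletion: nuzozzashzauz → nuzozzashzuz.

nuzozzashzuz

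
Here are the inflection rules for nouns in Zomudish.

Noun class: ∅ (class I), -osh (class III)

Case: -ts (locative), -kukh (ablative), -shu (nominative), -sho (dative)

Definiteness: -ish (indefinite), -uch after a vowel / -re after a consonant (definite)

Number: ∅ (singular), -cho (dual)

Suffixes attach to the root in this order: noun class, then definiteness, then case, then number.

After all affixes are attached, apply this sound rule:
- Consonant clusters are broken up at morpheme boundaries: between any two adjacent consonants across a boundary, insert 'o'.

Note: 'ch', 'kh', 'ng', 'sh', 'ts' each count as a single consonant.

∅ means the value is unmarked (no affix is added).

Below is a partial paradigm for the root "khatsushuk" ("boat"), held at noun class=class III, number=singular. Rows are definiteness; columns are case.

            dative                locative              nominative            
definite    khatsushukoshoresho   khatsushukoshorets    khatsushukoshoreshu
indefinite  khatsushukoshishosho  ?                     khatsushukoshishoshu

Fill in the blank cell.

khatsushukoshishots

Attach noun class class III -osh → khatsushukosh.
Attach definiteness indefinite -ish → khatsushukoshish.
Attach case locative -ts → khatsushukoshishts.
number = singular: zero marking, form stays khatsushukoshishts.
Apply epenthesis: khatsushukoshishts → khatsushukoshishots.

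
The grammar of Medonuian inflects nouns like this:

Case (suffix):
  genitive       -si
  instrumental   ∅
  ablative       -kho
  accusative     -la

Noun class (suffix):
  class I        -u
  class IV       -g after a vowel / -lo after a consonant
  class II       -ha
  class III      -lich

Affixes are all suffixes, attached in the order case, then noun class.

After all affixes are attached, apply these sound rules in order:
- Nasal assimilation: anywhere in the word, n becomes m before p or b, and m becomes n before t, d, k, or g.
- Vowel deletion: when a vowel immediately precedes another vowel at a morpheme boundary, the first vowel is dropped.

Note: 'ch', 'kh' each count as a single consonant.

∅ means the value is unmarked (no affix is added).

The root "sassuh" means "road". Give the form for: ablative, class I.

sassuhkhu

Attach case ablative -kho → sassuhkho.
Attach noun class class I -u → sassuhkhou.
Nasal assimilation: no change.
Apply vowel deletion: sassuhkhou → sassuhkhu.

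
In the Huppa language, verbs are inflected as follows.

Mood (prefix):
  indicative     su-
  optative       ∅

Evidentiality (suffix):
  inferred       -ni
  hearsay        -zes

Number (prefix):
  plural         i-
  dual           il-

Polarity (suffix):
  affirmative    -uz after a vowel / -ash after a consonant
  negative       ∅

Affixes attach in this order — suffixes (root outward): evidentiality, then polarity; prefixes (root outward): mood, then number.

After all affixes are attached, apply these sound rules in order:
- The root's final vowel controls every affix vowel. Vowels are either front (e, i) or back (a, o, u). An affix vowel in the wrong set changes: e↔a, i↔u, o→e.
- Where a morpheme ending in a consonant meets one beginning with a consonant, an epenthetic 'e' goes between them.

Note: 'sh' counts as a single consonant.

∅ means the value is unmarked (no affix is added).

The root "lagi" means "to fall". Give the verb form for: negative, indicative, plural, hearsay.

isilagizes

Attach mood indicative su- → sulagi.
Attach evidentiality hearsay -zes → sulagizes.
Attach number plural i- → isulagizes.
polarity = negative: zero marking, form stays isulagizes.
Apply vowel harmony: isulagizes → isilagizes.
Epenthesis: no change.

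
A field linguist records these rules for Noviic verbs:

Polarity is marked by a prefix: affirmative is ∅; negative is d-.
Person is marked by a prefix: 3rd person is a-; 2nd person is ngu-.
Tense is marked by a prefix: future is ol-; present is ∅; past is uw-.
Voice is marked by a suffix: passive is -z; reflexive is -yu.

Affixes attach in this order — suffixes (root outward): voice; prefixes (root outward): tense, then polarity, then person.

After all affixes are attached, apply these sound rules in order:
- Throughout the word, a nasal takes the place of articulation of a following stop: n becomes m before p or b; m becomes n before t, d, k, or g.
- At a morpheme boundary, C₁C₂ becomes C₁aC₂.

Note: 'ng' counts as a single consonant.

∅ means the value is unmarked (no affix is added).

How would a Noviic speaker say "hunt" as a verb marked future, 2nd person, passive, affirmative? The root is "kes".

Attach voice passive -z → kesz.
Attach tense future ol- → olkesz.
polarity = affirmative: zero marking, form stays olkesz.
Attach person 2nd person ngu- → nguolkesz.
Nasal assimilation: no change.
Apply epenthesis: nguolkesz → nguolakesaz.

nguolakesaz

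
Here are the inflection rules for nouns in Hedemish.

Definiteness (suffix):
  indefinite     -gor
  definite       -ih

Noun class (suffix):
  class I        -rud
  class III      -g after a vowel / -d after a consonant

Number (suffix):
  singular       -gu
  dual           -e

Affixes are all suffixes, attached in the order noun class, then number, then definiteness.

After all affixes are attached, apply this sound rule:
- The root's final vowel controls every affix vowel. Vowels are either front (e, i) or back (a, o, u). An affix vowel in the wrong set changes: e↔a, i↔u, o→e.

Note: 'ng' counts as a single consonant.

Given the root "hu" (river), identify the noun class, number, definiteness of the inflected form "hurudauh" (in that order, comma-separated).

class I, dual, definite

Segment: hu-rud-e-ih.
noun class: -rud → class I.
number: -e → dual.
definiteness: -ih → definite.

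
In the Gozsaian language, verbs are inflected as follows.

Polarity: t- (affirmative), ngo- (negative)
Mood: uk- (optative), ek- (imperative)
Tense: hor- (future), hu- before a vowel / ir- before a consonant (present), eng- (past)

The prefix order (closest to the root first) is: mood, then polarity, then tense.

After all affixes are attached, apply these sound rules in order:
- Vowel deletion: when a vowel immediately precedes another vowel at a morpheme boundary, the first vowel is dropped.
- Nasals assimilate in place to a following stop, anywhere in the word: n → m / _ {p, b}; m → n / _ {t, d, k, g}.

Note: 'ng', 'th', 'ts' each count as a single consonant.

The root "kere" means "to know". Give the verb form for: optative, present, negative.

irngukkere

Attach mood optative uk- → ukkere.
Attach polarity negative ngo- → ngoukkere.
Attach tense present ir- (before consonant 'ng') → irngoukkere.
Apply vowel deletion: irngoukkere → irngukkere.
Nasal assimilation: no change.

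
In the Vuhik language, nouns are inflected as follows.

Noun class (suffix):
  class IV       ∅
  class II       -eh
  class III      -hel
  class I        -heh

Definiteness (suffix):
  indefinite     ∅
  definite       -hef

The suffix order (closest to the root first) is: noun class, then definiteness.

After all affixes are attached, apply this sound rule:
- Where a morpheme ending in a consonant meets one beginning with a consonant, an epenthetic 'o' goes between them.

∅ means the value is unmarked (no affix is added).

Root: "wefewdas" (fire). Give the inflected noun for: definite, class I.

wefewdasohehohef

Attach noun class class I -heh → wefewdasheh.
Attach definiteness definite -hef → wefewdashehhef.
Apply epenthesis: wefewdashehhef → wefewdasohehohef.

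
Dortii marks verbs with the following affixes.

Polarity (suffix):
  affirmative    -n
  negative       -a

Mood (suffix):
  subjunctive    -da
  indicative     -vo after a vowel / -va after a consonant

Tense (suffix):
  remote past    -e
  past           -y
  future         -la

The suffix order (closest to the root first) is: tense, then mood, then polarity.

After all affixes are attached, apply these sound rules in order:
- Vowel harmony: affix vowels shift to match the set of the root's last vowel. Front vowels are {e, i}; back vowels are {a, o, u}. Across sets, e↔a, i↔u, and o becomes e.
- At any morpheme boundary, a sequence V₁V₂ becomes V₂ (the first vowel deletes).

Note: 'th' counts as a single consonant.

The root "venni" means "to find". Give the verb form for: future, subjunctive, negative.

vennilede

Attach tense future -la → vennila.
Attach mood subjunctive -da → vennilada.
Attach polarity negative -a → venniladaa.
Apply vowel harmony: venniladaa → venniledee.
Apply vowel deletion: venniledee → vennilede.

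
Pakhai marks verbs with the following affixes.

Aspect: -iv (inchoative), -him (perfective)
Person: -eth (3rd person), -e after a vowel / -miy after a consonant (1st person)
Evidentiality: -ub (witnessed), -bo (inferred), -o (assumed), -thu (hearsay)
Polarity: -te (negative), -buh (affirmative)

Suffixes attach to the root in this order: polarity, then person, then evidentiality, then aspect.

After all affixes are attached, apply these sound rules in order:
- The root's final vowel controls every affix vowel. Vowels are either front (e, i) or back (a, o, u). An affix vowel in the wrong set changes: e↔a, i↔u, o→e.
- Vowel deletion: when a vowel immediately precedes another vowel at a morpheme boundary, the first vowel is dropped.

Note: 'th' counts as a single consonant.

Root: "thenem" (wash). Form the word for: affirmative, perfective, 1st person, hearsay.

Attach polarity affirmative -buh → thenembuh.
Attach person 1st person -miy (after consonant 'h') → thenembuhmiy.
Attach evidentiality hearsay -thu → thenembuhmiythu.
Attach aspect perfective -him → thenembuhmiythuhim.
Apply vowel harmony: thenembuhmiythuhim → thenembihmiythihim.
Vowel deletion: no change.

thenembihmiythihim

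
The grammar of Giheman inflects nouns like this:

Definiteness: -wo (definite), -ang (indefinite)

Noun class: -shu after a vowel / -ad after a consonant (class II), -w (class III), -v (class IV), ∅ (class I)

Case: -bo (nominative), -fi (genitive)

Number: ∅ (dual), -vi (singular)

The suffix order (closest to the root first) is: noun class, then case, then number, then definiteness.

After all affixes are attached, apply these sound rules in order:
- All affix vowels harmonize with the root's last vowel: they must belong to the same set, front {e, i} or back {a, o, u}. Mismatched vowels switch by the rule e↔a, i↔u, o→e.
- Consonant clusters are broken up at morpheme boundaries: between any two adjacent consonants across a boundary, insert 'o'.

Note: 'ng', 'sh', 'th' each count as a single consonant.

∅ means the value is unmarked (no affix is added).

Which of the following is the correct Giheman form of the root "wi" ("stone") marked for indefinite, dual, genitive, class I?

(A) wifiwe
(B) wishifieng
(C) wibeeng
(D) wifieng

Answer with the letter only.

noun class = class I: zero marking, form stays wi.
Attach case genitive -fi → wifi.
number = dual: zero marking, form stays wifi.
Attach definiteness indefinite -ang → wifiang.
Apply vowel harmony: wifiang → wifieng.
Epenthesis: no change.
So the correct form is wifieng, option (D).
(B) wishifieng is wrong: it uses class II instead of class I for noun class.
(A) wifiwe is wrong: it uses definite instead of indefinite for definiteness.
(C) wibeeng is wrong: it uses nominative instead of genitive for case.

D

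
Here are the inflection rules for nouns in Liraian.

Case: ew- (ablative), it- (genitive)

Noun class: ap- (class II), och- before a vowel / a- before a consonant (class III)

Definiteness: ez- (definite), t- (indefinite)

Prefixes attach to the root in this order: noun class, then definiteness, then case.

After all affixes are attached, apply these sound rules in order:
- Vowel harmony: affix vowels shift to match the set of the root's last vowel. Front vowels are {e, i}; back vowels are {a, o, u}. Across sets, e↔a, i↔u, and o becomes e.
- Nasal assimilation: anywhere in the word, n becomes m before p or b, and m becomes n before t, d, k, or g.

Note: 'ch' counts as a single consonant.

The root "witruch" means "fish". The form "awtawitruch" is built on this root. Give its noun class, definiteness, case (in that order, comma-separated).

Segment: ew-t-a-witruch.
noun class: och/a- → class III.
definiteness: t- → indefinite.
case: ew- → ablative.

class III, indefinite, ablative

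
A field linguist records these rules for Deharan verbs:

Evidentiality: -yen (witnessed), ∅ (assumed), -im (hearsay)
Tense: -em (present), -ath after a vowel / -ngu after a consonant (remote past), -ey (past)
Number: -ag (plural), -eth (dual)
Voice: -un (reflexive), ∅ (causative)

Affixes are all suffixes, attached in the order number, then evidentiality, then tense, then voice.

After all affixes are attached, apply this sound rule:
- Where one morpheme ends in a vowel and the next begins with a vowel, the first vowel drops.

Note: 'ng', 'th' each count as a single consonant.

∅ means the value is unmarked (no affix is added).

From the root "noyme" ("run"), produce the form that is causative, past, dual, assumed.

noymethey

Attach number dual -eth → noymeeth.
evidentiality = assumed: zero marking, form stays noymeeth.
Attach tense past -ey → noymeethey.
voice = causative: zero marking, form stays noymeethey.
Apply vowel deletion: noymeethey → noymethey.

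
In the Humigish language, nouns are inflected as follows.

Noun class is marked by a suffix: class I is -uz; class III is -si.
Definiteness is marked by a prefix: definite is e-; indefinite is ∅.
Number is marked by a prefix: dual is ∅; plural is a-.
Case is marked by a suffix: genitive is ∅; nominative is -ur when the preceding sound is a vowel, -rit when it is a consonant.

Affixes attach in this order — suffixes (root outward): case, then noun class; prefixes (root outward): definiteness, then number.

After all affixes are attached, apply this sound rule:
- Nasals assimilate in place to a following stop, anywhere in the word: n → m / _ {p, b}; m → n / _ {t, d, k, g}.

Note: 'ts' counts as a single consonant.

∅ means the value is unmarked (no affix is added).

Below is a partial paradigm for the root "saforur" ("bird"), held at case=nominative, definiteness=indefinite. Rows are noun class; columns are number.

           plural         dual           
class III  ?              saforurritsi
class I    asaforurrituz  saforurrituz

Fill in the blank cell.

Attach case nominative -rit (after consonant 'r') → saforurrit.
Attach noun class class III -si → saforurritsi.
definiteness = indefinite: zero marking, form stays saforurritsi.
Attach number plural a- → asaforurritsi.
Nasal assimilation: no change.

asaforurritsi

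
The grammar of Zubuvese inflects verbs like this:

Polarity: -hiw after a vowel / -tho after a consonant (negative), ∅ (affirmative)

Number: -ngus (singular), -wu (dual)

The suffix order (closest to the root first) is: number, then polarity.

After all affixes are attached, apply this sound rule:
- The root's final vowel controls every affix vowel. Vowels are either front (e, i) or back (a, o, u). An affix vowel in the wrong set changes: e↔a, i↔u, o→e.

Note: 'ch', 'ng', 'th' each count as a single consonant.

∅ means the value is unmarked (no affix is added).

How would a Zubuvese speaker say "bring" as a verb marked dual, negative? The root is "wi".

wiwihiw

Attach number dual -wu → wiwu.
Attach polarity negative -hiw (after vowel 'u') → wiwuhiw.
Apply vowel harmony: wiwuhiw → wiwihiw.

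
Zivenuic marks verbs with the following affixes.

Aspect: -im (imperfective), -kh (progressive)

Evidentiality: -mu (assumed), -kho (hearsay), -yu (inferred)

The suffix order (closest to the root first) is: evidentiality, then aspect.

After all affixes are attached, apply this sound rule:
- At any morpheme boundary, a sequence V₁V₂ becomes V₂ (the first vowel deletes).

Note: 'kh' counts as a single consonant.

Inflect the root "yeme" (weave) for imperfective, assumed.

yememim

Attach evidentiality assumed -mu → yememu.
Attach aspect imperfective -im → yememuim.
Apply vowel deletion: yememuim → yememim.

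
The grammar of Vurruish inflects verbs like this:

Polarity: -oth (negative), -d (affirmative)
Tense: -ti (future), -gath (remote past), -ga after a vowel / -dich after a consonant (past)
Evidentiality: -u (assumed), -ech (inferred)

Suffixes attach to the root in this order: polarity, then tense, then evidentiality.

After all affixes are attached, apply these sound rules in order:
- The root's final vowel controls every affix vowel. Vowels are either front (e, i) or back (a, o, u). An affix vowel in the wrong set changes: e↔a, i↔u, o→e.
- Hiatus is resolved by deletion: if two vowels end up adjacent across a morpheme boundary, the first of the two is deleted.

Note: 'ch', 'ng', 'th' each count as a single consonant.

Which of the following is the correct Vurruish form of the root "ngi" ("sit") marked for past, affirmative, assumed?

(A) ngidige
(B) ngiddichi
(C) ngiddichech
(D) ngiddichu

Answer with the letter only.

Attach polarity affirmative -d → ngid.
Attach tense past -dich (after consonant 'd') → ngiddich.
Attach evidentiality assumed -u → ngiddichu.
Apply vowel harmony: ngiddichu → ngiddichi.
Vowel deletion: no change.
So the correct form is ngiddichi, option (B).
(A) ngidige is wrong: it has the affixes in the wrong order.
(D) ngiddichu is wrong: it fails to apply the sound rule(s).
(C) ngiddichech is wrong: it uses inferred instead of assumed for evidentiality.

B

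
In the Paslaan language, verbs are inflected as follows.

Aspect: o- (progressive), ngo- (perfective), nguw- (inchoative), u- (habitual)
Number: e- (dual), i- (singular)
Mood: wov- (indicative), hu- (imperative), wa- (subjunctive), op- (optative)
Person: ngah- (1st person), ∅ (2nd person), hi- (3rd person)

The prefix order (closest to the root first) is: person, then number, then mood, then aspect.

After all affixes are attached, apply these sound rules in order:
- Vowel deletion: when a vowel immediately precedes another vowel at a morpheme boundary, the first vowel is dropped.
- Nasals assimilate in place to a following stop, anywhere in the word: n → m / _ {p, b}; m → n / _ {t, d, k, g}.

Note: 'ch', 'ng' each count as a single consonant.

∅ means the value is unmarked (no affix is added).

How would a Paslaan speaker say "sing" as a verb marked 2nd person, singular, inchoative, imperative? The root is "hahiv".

nguwhihahiv

person = 2nd person: zero marking, form stays hahiv.
Attach number singular i- → ihahiv.
Attach mood imperative hu- → huihahiv.
Attach aspect inchoative nguw- → nguwhuihahiv.
Apply vowel deletion: nguwhuihahiv → nguwhihahiv.
Nasal assimilation: no change.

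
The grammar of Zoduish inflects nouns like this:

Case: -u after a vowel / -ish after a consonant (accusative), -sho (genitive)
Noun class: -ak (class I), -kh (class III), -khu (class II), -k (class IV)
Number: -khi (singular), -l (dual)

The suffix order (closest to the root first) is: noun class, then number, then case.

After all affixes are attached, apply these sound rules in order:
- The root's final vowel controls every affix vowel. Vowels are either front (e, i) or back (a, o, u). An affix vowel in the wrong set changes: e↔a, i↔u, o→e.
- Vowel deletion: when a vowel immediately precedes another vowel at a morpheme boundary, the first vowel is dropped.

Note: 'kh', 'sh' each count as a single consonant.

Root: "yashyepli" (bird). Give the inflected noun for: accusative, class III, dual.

Attach noun class class III -kh → yashyeplikh.
Attach number dual -l → yashyeplikhl.
Attach case accusative -ish (after consonant 'l') → yashyeplikhlish.
Vowel harmony: no change.
Vowel deletion: no change.

yashyeplikhlish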